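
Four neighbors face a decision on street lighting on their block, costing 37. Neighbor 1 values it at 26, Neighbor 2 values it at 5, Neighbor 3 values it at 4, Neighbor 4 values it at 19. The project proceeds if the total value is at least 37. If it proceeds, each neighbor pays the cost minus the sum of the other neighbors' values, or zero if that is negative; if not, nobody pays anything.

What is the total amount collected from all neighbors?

Total value 54 ≥ cost 37, so it is built.
Neighbor 1: others sum to 28; max(0, 37 - 28) = 9.
Neighbor 2: others sum to 49; max(0, 37 - 49) = 0.
Neighbor 3: others sum to 50; max(0, 37 - 50) = 0.
Neighbor 4: others sum to 35; max(0, 37 - 35) = 2.
Total collected = 9 + 0 + 0 + 2 = 11.

11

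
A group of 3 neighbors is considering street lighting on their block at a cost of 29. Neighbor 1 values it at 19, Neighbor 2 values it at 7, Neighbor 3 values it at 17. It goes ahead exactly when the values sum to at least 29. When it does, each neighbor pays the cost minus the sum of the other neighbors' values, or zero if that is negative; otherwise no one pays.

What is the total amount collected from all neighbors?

8

Total value 43 ≥ cost 29, so it is built.
Neighbor 1: others sum to 24; max(0, 29 - 24) = 5.
Neighbor 2: others sum to 36; max(0, 29 - 36) = 0.
Neighbor 3: others sum to 26; max(0, 29 - 26) = 3.
Total collected = 5 + 0 + 3 = 8.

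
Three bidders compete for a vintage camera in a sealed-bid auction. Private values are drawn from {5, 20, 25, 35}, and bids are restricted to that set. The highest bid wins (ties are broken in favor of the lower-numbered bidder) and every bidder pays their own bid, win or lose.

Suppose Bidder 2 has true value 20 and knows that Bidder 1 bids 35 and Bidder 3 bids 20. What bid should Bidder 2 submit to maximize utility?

Bid 5: loses but pays 5, utility -5.
Bid 20: loses but pays 20, utility -20.
Bid 25: loses but pays 25, utility -25.
Bid 35: loses but pays 35, utility -35.
The best choice is 5 with utility -5.

5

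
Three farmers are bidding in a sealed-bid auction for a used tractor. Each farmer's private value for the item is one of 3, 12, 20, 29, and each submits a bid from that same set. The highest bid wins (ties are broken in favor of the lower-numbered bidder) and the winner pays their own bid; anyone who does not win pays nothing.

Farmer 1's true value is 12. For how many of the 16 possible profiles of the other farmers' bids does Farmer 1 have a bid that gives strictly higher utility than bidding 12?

Others bid (3, 3): truth gives 0; bid 3 gives 9 > 0. Violating.
Others bid (3, 12): truth gives 0; no alternative beats it.
Others bid (3, 20): truth gives 0; no alternative beats it.
(Checking all 16 profiles: 1 has a profitable deviation, 15 do not.)

1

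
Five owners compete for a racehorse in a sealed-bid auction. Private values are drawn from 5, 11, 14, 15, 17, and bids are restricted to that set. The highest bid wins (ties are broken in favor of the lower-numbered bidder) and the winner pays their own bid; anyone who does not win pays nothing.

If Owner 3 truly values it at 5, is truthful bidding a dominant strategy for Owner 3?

Check each profile of the others' bids and compare truth against every alternative bid.
Others bid (5, 5, 5, 5): truth gives 0, best alternative gives -6.
Others bid (5, 5, 5, 11): truth gives 0, best alternative gives -6.
Others bid (5, 5, 11, 5): truth gives 0, best alternative gives -6.
Others bid (5, 5, 11, 11): truth gives 0, best alternative gives -6.
Others bid (5, 5, 5, 14): truth gives 0, best alternative gives 0.
Others bid (5, 5, 5, 15): truth gives 0, best alternative gives 0.
(Remaining 619 profiles checked similarly; truth is weakly best in each.)
In every case the truthful bid is at least as good as any alternative, so it is a dominant strategy.

Yes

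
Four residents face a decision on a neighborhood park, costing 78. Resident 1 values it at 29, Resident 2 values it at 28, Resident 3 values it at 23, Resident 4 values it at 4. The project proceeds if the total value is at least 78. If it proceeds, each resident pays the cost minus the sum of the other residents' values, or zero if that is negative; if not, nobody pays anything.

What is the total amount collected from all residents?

62

Total value 84 ≥ cost 78, so it is built.
Resident 1: others sum to 55; max(0, 78 - 55) = 23.
Resident 2: others sum to 56; max(0, 78 - 56) = 22.
Resident 3: others sum to 61; max(0, 78 - 61) = 17.
Resident 4: others sum to 80; max(0, 78 - 80) = 0.
Total collected = 23 + 22 + 17 + 0 = 62.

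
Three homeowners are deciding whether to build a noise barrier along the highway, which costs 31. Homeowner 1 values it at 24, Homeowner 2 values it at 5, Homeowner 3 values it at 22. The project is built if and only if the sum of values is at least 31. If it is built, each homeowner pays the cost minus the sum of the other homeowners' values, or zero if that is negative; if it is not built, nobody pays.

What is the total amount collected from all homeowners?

Total value 51 ≥ cost 31, so it is built.
Homeowner 1: others sum to 27; max(0, 31 - 27) = 4.
Homeowner 2: others sum to 46; max(0, 31 - 46) = 0.
Homeowner 3: others sum to 29; max(0, 31 - 29) = 2.
Total collected = 4 + 0 + 2 = 6.

6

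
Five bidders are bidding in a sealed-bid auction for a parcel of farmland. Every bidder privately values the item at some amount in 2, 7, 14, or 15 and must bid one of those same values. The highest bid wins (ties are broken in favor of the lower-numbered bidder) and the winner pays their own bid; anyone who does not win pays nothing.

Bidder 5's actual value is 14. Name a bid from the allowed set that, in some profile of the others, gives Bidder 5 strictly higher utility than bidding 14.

Suppose Bidder 1 bids 2, Bidder 2 bids 2, Bidder 3 bids 2 and Bidder 4 bids 2.
Bid 14: wins, pays 14, utility 14 - 14 = 0.
Bid 7: wins, pays 7, utility 14 - 7 = 7.
So bidding 7 beats truth here (7 > 0).

7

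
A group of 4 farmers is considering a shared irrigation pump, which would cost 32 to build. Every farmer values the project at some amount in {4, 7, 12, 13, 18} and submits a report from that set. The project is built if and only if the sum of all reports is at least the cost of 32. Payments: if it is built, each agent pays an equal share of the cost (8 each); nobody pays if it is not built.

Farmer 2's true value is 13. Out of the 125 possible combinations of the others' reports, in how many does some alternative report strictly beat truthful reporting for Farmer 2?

6

Others report (4, 4, 7): truth gives 0; report 18 gives 5 > 0. Violating.
Others report (4, 7, 4): truth gives 0; report 18 gives 5 > 0. Violating.
Others report (4, 7, 7): truth gives 0; report 18 gives 5 > 0. Violating.
Others report (7, 4, 4): truth gives 0; report 18 gives 5 > 0. Violating.
Others report (4, 4, 4): truth gives 0; no alternative beats it.
Others report (4, 4, 12): truth gives 5; no alternative beats it.
(Checking all 125 profiles: 6 have a profitable deviation, 119 do not.)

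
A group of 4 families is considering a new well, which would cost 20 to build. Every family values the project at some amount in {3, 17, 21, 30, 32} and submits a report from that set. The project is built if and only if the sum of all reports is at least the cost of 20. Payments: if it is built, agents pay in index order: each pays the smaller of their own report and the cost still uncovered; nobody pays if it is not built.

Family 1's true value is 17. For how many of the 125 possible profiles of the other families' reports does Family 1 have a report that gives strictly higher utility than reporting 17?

124

Others report (3, 3, 17): truth gives 0; report 3 gives 14 > 0. Violating.
Others report (3, 3, 21): truth gives 0; report 3 gives 14 > 0. Violating.
Others report (3, 3, 30): truth gives 0; report 3 gives 14 > 0. Violating.
Others report (3, 3, 32): truth gives 0; report 3 gives 14 > 0. Violating.
Others report (3, 3, 3): truth gives 0; no alternative beats it.
(Checking all 125 profiles: 124 have a profitable deviation, 1 does not.)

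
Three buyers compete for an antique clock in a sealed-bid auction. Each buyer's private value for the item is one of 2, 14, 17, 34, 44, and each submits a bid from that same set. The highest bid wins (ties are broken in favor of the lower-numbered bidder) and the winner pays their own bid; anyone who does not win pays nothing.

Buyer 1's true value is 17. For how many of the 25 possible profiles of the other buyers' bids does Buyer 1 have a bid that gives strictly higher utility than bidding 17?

Others bid (2, 2): truth gives 0; bid 2 gives 15 > 0. Violating.
Others bid (2, 14): truth gives 0; bid 14 gives 3 > 0. Violating.
Others bid (14, 2): truth gives 0; bid 14 gives 3 > 0. Violating.
Others bid (14, 14): truth gives 0; bid 14 gives 3 > 0. Violating.
Others bid (2, 17): truth gives 0; no alternative beats it.
Others bid (2, 34): truth gives 0; no alternative beats it.
(Checking all 25 profiles: 4 have a profitable deviation, 21 do not.)

4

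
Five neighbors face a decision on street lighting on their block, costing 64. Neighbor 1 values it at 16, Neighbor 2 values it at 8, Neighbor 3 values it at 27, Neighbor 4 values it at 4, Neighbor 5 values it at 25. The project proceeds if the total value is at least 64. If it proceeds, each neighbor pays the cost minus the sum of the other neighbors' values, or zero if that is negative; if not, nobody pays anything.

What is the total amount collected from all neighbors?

20

Total value 80 ≥ cost 64, so it is built.
Neighbor 1: others sum to 64; max(0, 64 - 64) = 0.
Neighbor 2: others sum to 72; max(0, 64 - 72) = 0.
Neighbor 3: others sum to 53; max(0, 64 - 53) = 11.
Neighbor 4: others sum to 76; max(0, 64 - 76) = 0.
Neighbor 5: others sum to 55; max(0, 64 - 55) = 9.
Total collected = 0 + 0 + 11 + 0 + 9 = 20.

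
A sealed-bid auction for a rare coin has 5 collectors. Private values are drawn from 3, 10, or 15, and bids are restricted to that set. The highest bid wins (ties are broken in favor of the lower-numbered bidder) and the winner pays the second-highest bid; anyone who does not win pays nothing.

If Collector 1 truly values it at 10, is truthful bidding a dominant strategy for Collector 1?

Yes

Check each profile of the others' bids and compare truth against every alternative bid.
Others bid (3, 3, 3, 3): truth gives 7, best alternative gives 7.
Others bid (3, 3, 3, 10): truth gives 0, best alternative gives 0.
Others bid (3, 3, 3, 15): truth gives 0, best alternative gives 0.
Others bid (3, 3, 10, 3): truth gives 0, best alternative gives 0.
Others bid (3, 3, 10, 10): truth gives 0, best alternative gives 0.
Others bid (3, 3, 10, 15): truth gives 0, best alternative gives 0.
(Remaining 75 profiles checked similarly; truth is weakly best in each.)
In every case the truthful bid is at least as good as any alternative, so it is a dominant strategy.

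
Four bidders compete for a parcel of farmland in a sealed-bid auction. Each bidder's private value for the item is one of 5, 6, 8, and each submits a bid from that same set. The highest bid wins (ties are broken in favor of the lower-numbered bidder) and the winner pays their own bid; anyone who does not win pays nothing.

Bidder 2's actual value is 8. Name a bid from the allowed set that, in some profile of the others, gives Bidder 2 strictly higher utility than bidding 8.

Suppose Bidder 1 bids 5, Bidder 3 bids 5 and Bidder 4 bids 5.
Bid 8: wins, pays 8, utility 8 - 8 = 0.
Bid 6: wins, pays 6, utility 8 - 6 = 2.
So bidding 6 beats truth here (2 > 0).

6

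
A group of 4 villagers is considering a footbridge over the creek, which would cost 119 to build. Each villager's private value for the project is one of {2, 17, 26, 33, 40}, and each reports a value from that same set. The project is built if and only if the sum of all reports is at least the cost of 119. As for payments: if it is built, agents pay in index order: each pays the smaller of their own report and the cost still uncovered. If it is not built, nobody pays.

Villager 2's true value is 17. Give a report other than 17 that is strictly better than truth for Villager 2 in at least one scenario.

2

Suppose Villager 1 reports 40, Villager 3 reports 40 and Villager 4 reports 40.
Report 17: project built, pays 17, utility 17 - 17 = 0.
Report 2: project built, pays 2, utility 17 - 2 = 15.
So reporting 2 beats truth here (15 > 0).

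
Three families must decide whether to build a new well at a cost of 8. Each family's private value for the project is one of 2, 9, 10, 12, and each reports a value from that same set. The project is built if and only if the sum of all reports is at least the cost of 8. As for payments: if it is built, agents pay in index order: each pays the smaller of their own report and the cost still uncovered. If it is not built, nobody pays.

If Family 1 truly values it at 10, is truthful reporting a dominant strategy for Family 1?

Consider the case where Family 2 reports 2 and Family 3 reports 9.
Truthful report 10: project built, pays 8, utility 10 - 8 = 2.
Report 2 instead: project built, pays 2, utility 10 - 2 = 8.
Since 8 > 2, reporting 2 is strictly better here, so truthful reporting is not dominant.

No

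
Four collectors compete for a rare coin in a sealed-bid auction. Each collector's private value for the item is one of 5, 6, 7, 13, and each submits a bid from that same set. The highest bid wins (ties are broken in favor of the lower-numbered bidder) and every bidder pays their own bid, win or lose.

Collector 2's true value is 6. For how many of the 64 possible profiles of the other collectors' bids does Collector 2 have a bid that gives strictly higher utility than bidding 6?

Others bid (5, 5, 7): truth gives -6; bid 7 gives -1 > -6. Violating.
Others bid (5, 5, 13): truth gives -6; bid 5 gives -5 > -6. Violating.
Others bid (5, 6, 7): truth gives -6; bid 7 gives -1 > -6. Violating.
Others bid (5, 6, 13): truth gives -6; bid 5 gives -5 > -6. Violating.
Others bid (5, 5, 5): truth gives 0; no alternative beats it.
Others bid (5, 5, 6): truth gives 0; no alternative beats it.
(Checking all 64 profiles: 60 have a profitable deviation, 4 do not.)

60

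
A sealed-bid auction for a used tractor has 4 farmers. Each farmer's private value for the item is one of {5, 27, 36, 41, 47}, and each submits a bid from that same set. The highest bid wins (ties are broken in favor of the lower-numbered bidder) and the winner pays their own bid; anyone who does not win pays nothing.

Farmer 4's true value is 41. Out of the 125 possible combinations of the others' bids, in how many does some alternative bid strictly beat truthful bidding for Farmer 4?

8

Others bid (5, 5, 5): truth gives 0; bid 27 gives 14 > 0. Violating.
Others bid (5, 5, 27): truth gives 0; bid 36 gives 5 > 0. Violating.
Others bid (5, 27, 5): truth gives 0; bid 36 gives 5 > 0. Violating.
Others bid (5, 27, 27): truth gives 0; bid 36 gives 5 > 0. Violating.
Others bid (5, 5, 36): truth gives 0; no alternative beats it.
Others bid (5, 5, 41): truth gives 0; no alternative beats it.
(Checking all 125 profiles: 8 have a profitable deviation, 117 do not.)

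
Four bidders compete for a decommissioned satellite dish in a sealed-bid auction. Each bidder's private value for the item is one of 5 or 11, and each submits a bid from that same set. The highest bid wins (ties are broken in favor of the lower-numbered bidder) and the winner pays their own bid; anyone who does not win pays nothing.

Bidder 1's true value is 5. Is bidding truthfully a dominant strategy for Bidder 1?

Yes

Check each profile of the others' bids and compare truth against every alternative bid.
Others bid (5, 5, 5): truth gives 0, best alternative gives -6.
Others bid (5, 5, 11): truth gives 0, best alternative gives -6.
Others bid (5, 11, 5): truth gives 0, best alternative gives -6.
Others bid (5, 11, 11): truth gives 0, best alternative gives -6.
Others bid (11, 5, 5): truth gives 0, best alternative gives -6.
Others bid (11, 5, 11): truth gives 0, best alternative gives -6.
(Remaining 2 profiles checked similarly; truth is weakly best in each.)
In every case the truthful bid is at least as good as any alternative, so it is a dominant strategy.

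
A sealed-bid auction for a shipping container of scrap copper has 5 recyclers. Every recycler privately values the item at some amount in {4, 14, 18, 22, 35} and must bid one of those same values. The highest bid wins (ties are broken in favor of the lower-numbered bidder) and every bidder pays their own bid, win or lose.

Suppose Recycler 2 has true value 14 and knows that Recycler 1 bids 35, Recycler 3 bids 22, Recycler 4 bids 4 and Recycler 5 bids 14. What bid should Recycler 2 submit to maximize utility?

Bid 4: loses but pays 4, utility -4.
Bid 14: loses but pays 14, utility -14.
Bid 18: loses but pays 18, utility -18.
Bid 22: loses but pays 22, utility -22.
Bid 35: loses but pays 35, utility -35.
The best choice is 4 with utility -4.

4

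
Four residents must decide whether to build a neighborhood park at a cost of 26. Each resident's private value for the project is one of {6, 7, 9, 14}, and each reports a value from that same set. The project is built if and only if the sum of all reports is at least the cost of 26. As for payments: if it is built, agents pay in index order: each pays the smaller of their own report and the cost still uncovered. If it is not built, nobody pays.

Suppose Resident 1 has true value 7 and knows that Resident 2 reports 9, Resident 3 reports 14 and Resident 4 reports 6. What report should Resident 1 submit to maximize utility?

6

Report 6: project built, pays 6, utility 7 - 6 = 1.
Report 7: project built, pays 7, utility 7 - 7 = 0.
Report 9: project built, pays 9, utility 7 - 9 = -2.
Report 14: project built, pays 14, utility 7 - 14 = -7.
The best choice is 6 with utility 1.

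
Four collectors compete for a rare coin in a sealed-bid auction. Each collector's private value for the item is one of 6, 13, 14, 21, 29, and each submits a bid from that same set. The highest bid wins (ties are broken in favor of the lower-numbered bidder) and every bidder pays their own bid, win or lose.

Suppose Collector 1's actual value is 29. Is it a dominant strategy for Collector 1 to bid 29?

No

Consider the case where Collector 2 bids 6, Collector 3 bids 6 and Collector 4 bids 6.
Truthful bid 29: wins, pays 29, utility 29 - 29 = 0.
Bid 6 instead: wins, pays 6, utility 29 - 6 = 23.
Since 23 > 0, bidding 6 is strictly better here, so truthful bidding is not dominant.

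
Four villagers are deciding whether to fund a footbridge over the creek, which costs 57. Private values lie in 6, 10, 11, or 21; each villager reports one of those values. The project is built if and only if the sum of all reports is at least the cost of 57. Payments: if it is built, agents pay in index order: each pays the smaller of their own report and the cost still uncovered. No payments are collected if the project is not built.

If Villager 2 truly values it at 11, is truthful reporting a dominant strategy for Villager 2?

Consider the case where Villager 1 reports 6, Villager 3 reports 21 and Villager 4 reports 21.
Truthful report 11: project built, pays 11, utility 11 - 11 = 0.
Report 10 instead: project built, pays 10, utility 11 - 10 = 1.
Since 1 > 0, reporting 10 is strictly better here, so truthful reporting is not dominant.

No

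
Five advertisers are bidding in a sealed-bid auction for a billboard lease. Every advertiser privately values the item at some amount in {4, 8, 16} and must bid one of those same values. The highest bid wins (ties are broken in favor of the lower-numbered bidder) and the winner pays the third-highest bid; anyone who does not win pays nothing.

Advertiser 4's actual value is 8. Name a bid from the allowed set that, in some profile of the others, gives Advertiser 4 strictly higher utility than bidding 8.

16

Suppose Advertiser 1 bids 4, Advertiser 2 bids 4, Advertiser 3 bids 4 and Advertiser 5 bids 16.
Bid 8: loses, pays 0, utility 0.
Bid 16: wins, pays 4, utility 8 - 4 = 4.
So bidding 16 beats truth here (4 > 0).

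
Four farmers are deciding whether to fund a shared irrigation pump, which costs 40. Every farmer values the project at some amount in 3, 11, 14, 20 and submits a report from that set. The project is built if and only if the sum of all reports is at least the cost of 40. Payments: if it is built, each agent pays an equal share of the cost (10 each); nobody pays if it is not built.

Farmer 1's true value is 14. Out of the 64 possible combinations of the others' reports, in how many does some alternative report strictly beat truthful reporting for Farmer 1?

Others report (3, 3, 14): truth gives 0; report 20 gives 4 > 0. Violating.
Others report (3, 11, 11): truth gives 0; report 20 gives 4 > 0. Violating.
Others report (3, 14, 3): truth gives 0; report 20 gives 4 > 0. Violating.
Others report (11, 3, 11): truth gives 0; report 20 gives 4 > 0. Violating.
Others report (3, 3, 3): truth gives 0; no alternative beats it.
Others report (3, 3, 11): truth gives 0; no alternative beats it.
(Checking all 64 profiles: 6 have a profitable deviation, 58 do not.)

6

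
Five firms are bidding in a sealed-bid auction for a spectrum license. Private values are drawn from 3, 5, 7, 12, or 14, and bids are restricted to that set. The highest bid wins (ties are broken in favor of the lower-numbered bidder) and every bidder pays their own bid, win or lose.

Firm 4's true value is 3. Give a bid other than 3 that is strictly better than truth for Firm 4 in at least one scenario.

Suppose Firm 1 bids 3, Firm 2 bids 3, Firm 3 bids 3 and Firm 5 bids 3.
Bid 3: loses but pays 3, utility -3.
Bid 5: wins, pays 5, utility 3 - 5 = -2.
So bidding 5 beats truth here (-2 > -3).

5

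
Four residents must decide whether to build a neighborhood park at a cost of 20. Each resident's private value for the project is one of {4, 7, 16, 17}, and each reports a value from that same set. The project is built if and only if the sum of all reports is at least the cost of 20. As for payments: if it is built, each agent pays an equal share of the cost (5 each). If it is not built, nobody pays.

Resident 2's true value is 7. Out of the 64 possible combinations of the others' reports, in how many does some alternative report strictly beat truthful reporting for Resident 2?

Others report (4, 4, 4): truth gives 0; report 16 gives 2 > 0. Violating.
Others report (4, 4, 7): truth gives 2; no alternative beats it.
Others report (4, 4, 16): truth gives 2; no alternative beats it.
(Checking all 64 profiles: 1 has a profitable deviation, 63 do not.)

1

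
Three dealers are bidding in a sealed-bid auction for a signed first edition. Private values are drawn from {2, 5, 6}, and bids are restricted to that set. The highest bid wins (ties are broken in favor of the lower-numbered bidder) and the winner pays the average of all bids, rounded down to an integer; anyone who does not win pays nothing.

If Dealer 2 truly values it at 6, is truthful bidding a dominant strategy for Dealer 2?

Yes

Check each profile of the others' bids and compare truth against every alternative bid.
Others bid (2, 6): truth gives 2, best alternative gives 0.
Others bid (5, 2): truth gives 2, best alternative gives 0.
Others bid (5, 5): truth gives 1, best alternative gives 0.
Others bid (5, 6): truth gives 1, best alternative gives 0.
Others bid (2, 2): truth gives 3, best alternative gives 3.
Others bid (2, 5): truth gives 2, best alternative gives 2.
(Remaining 3 profiles checked similarly; truth is weakly best in each.)
In every case the truthful bid is at least as good as any alternative, so it is a dominant strategy.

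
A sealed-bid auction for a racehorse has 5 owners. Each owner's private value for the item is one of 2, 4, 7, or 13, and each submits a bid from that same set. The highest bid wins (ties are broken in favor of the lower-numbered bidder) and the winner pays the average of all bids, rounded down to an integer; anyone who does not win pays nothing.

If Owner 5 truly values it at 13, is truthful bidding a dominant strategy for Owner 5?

No

Consider the case where Owner 1 bids 2, Owner 2 bids 2, Owner 3 bids 2 and Owner 4 bids 2.
Truthful bid 13: wins, pays 4, utility 13 - 4 = 9.
Bid 4 instead: wins, pays 2, utility 13 - 2 = 11.
Since 11 > 9, bidding 4 is strictly better here, so truthful bidding is not dominant.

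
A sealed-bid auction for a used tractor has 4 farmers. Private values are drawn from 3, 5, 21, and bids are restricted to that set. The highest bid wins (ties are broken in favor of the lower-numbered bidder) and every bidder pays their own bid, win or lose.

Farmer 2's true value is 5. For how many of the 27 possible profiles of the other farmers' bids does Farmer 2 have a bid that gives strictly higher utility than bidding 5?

23

Others bid (3, 3, 21): truth gives -5; bid 3 gives -3 > -5. Violating.
Others bid (3, 5, 21): truth gives -5; bid 3 gives -3 > -5. Violating.
Others bid (3, 21, 3): truth gives -5; bid 3 gives -3 > -5. Violating.
Others bid (3, 21, 5): truth gives -5; bid 3 gives -3 > -5. Violating.
Others bid (3, 3, 3): truth gives 0; no alternative beats it.
Others bid (3, 3, 5): truth gives 0; no alternative beats it.
(Checking all 27 profiles: 23 have a profitable deviation, 4 do not.)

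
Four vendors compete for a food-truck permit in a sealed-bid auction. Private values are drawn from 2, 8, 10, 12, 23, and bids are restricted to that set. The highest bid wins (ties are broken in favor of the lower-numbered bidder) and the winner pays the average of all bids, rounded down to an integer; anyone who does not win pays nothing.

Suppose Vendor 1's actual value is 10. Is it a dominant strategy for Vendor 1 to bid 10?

No

Consider the case where Vendor 2 bids 2, Vendor 3 bids 2 and Vendor 4 bids 2.
Truthful bid 10: wins, pays 4, utility 10 - 4 = 6.
Bid 2 instead: wins, pays 2, utility 10 - 2 = 8.
Since 8 > 6, bidding 2 is strictly better here, so truthful bidding is not dominant.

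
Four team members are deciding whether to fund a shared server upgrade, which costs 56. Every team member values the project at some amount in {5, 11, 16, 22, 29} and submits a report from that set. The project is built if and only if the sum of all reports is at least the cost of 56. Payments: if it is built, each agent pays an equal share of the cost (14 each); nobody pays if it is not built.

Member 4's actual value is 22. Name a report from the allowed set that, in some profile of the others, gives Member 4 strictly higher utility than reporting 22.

29

Suppose Member 1 reports 5, Member 2 reports 5 and Member 3 reports 22.
Report 22: project not built, utility 0.
Report 29: project built, pays 14, utility 22 - 14 = 8.
So reporting 29 beats truth here (8 > 0).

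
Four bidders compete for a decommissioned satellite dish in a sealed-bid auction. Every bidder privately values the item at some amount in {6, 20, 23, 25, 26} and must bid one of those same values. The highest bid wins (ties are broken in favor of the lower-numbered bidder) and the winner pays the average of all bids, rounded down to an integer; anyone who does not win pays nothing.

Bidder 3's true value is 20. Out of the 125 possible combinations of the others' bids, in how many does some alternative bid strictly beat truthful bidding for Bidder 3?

Others bid (6, 6, 23): truth gives 0; bid 23 gives 6 > 0. Violating.
Others bid (6, 6, 25): truth gives 0; bid 25 gives 5 > 0. Violating.
Others bid (6, 6, 26): truth gives 0; bid 26 gives 4 > 0. Violating.
Others bid (6, 20, 6): truth gives 0; bid 23 gives 7 > 0. Violating.
Others bid (6, 6, 6): truth gives 11; no alternative beats it.
Others bid (6, 6, 20): truth gives 7; no alternative beats it.
(Checking all 125 profiles: 31 have a profitable deviation, 94 do not.)

31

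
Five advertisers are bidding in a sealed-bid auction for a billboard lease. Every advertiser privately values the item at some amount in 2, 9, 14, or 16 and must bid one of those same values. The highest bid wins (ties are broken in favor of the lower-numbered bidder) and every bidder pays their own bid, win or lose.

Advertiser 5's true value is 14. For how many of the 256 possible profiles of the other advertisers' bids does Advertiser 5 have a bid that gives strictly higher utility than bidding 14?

241

Others bid (2, 2, 2, 2): truth gives 0; bid 9 gives 5 > 0. Violating.
Others bid (2, 2, 2, 14): truth gives -14; bid 2 gives -2 > -14. Violating.
Others bid (2, 2, 2, 16): truth gives -14; bid 2 gives -2 > -14. Violating.
Others bid (2, 2, 9, 14): truth gives -14; bid 2 gives -2 > -14. Violating.
Others bid (2, 2, 2, 9): truth gives 0; no alternative beats it.
Others bid (2, 2, 9, 2): truth gives 0; no alternative beats it.
(Checking all 256 profiles: 241 have a profitable deviation, 15 do not.)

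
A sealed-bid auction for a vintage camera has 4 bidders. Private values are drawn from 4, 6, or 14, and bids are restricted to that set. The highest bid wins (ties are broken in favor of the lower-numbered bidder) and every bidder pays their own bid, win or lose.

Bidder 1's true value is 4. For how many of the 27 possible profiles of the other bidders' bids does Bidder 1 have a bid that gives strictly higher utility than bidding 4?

7

Others bid (4, 4, 6): truth gives -4; bid 6 gives -2 > -4. Violating.
Others bid (4, 6, 4): truth gives -4; bid 6 gives -2 > -4. Violating.
Others bid (4, 6, 6): truth gives -4; bid 6 gives -2 > -4. Violating.
Others bid (6, 4, 4): truth gives -4; bid 6 gives -2 > -4. Violating.
Others bid (4, 4, 4): truth gives 0; no alternative beats it.
Others bid (4, 4, 14): truth gives -4; no alternative beats it.
(Checking all 27 profiles: 7 have a profitable deviation, 20 do not.)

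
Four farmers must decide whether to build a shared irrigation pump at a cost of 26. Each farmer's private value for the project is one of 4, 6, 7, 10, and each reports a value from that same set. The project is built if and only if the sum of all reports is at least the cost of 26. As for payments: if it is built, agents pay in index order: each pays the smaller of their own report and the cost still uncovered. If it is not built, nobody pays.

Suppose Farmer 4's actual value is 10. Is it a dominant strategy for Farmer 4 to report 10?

Yes

Check each profile of the others' reports and compare truth against every alternative report.
Others report (4, 4, 10): truth gives 2, best alternative gives 0.
Others report (4, 7, 7): truth gives 2, best alternative gives 0.
Others report (4, 10, 4): truth gives 2, best alternative gives 0.
Others report (6, 6, 6): truth gives 2, best alternative gives 0.
Others report (7, 4, 7): truth gives 2, best alternative gives 0.
Others report (7, 7, 4): truth gives 2, best alternative gives 0.
(Remaining 58 profiles checked similarly; truth is weakly best in each.)
In every case the truthful report is at least as good as any alternative, so it is a dominant strategy.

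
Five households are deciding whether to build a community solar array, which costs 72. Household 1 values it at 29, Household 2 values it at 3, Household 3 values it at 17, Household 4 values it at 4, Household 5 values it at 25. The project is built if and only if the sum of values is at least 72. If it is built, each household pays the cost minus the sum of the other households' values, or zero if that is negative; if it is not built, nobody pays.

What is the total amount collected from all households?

53

Total value 78 ≥ cost 72, so it is built.
Household 1: others sum to 49; max(0, 72 - 49) = 23.
Household 2: others sum to 75; max(0, 72 - 75) = 0.
Household 3: others sum to 61; max(0, 72 - 61) = 11.
Household 4: others sum to 74; max(0, 72 - 74) = 0.
Household 5: others sum to 53; max(0, 72 - 53) = 19.
Total collected = 23 + 0 + 11 + 0 + 19 = 53.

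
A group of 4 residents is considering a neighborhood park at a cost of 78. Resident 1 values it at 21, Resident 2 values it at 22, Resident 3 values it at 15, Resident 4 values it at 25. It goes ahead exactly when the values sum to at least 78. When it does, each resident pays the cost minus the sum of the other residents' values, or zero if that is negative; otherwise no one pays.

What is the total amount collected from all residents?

63

Total value 83 ≥ cost 78, so it is built.
Resident 1: others sum to 62; max(0, 78 - 62) = 16.
Resident 2: others sum to 61; max(0, 78 - 61) = 17.
Resident 3: others sum to 68; max(0, 78 - 68) = 10.
Resident 4: others sum to 58; max(0, 78 - 58) = 20.
Total collected = 16 + 17 + 10 + 20 = 63.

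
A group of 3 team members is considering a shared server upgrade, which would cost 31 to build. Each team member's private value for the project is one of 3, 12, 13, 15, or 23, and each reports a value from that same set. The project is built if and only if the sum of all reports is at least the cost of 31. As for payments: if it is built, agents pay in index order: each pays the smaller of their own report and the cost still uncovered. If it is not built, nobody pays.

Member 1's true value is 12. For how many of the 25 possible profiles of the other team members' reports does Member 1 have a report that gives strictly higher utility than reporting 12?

10

Others report (12, 23): truth gives 0; report 3 gives 9 > 0. Violating.
Others report (13, 15): truth gives 0; report 3 gives 9 > 0. Violating.
Others report (13, 23): truth gives 0; report 3 gives 9 > 0. Violating.
Others report (15, 13): truth gives 0; report 3 gives 9 > 0. Violating.
Others report (3, 3): truth gives 0; no alternative beats it.
Others report (3, 12): truth gives 0; no alternative beats it.
(Checking all 25 profiles: 10 have a profitable deviation, 15 do not.)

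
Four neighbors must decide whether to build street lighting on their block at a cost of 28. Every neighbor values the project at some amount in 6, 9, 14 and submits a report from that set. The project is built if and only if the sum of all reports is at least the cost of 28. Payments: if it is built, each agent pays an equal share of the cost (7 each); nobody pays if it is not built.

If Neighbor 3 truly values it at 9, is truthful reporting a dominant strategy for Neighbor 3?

Consider the case where Neighbor 1 reports 6, Neighbor 2 reports 6 and Neighbor 4 reports 6.
Truthful report 9: project not built, utility 0.
Report 14 instead: project built, pays 7, utility 9 - 7 = 2.
Since 2 > 0, reporting 14 is strictly better here, so truthful reporting is not dominant.

No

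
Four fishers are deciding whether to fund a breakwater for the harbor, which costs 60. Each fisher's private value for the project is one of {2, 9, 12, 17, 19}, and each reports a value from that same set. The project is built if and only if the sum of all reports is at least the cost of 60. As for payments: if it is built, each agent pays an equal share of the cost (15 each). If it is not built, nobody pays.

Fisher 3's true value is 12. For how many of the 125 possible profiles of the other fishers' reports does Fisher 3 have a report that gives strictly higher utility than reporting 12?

17

Others report (12, 17, 19): truth gives -3; report 2 gives 0 > -3. Violating.
Others report (12, 19, 17): truth gives -3; report 2 gives 0 > -3. Violating.
Others report (12, 19, 19): truth gives -3; report 2 gives 0 > -3. Violating.
Others report (17, 12, 19): truth gives -3; report 2 gives 0 > -3. Violating.
Others report (2, 2, 2): truth gives 0; no alternative beats it.
Others report (2, 2, 9): truth gives 0; no alternative beats it.
(Checking all 125 profiles: 17 have a profitable deviation, 108 do not.)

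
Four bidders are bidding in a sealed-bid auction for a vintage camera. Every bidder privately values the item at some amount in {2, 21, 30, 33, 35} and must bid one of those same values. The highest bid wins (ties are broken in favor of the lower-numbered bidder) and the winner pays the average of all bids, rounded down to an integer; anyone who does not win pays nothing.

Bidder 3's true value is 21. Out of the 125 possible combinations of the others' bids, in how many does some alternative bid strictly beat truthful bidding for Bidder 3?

Others bid (2, 2, 30): truth gives 0; bid 30 gives 5 > 0. Violating.
Others bid (2, 2, 33): truth gives 0; bid 33 gives 4 > 0. Violating.
Others bid (2, 2, 35): truth gives 0; bid 35 gives 3 > 0. Violating.
Others bid (2, 21, 2): truth gives 0; bid 30 gives 8 > 0. Violating.
Others bid (2, 2, 2): truth gives 15; no alternative beats it.
Others bid (2, 2, 21): truth gives 10; no alternative beats it.
(Checking all 125 profiles: 14 have a profitable deviation, 111 do not.)

14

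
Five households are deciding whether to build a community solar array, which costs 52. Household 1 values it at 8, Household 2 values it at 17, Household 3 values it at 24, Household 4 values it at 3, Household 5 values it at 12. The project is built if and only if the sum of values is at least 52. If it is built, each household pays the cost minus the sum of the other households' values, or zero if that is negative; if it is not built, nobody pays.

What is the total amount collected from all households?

Total value 64 ≥ cost 52, so it is built.
Household 1: others sum to 56; max(0, 52 - 56) = 0.
Household 2: others sum to 47; max(0, 52 - 47) = 5.
Household 3: others sum to 40; max(0, 52 - 40) = 12.
Household 4: others sum to 61; max(0, 52 - 61) = 0.
Household 5: others sum to 52; max(0, 52 - 52) = 0.
Total collected = 0 + 5 + 12 + 0 + 0 = 17.

17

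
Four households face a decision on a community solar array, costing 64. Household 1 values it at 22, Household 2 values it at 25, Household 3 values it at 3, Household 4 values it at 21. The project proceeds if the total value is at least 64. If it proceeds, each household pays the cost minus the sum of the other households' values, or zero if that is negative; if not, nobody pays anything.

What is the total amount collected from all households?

47

Total value 71 ≥ cost 64, so it is built.
Household 1: others sum to 49; max(0, 64 - 49) = 15.
Household 2: others sum to 46; max(0, 64 - 46) = 18.
Household 3: others sum to 68; max(0, 64 - 68) = 0.
Household 4: others sum to 50; max(0, 64 - 50) = 14.
Total collected = 15 + 18 + 0 + 14 = 47.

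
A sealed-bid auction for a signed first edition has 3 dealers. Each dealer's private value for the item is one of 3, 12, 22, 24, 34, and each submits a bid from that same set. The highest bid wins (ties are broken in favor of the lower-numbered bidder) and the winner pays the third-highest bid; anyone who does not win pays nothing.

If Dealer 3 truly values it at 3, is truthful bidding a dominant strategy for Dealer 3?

Check each profile of the others' bids and compare truth against every alternative bid.
Others bid (3, 3): truth gives 0, best alternative gives 0.
Others bid (3, 12): truth gives 0, best alternative gives 0.
Others bid (3, 22): truth gives 0, best alternative gives 0.
Others bid (3, 24): truth gives 0, best alternative gives 0.
Others bid (3, 34): truth gives 0, best alternative gives 0.
Others bid (12, 3): truth gives 0, best alternative gives 0.
(Remaining 19 profiles checked similarly; truth is weakly best in each.)
In every case the truthful bid is at least as good as any alternative, so it is a dominant strategy.

Yes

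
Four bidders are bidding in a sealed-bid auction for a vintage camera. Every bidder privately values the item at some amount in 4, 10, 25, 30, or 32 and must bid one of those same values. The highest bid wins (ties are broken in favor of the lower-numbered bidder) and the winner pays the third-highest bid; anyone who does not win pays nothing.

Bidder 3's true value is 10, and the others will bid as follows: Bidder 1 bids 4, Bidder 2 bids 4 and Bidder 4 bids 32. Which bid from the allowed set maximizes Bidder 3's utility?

32

Bid 4: loses, pays 0, utility 0.
Bid 10: loses, pays 0, utility 0.
Bid 25: loses, pays 0, utility 0.
Bid 30: loses, pays 0, utility 0.
Bid 32: wins, pays 4, utility 10 - 4 = 6.
The best choice is 32 with utility 6.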